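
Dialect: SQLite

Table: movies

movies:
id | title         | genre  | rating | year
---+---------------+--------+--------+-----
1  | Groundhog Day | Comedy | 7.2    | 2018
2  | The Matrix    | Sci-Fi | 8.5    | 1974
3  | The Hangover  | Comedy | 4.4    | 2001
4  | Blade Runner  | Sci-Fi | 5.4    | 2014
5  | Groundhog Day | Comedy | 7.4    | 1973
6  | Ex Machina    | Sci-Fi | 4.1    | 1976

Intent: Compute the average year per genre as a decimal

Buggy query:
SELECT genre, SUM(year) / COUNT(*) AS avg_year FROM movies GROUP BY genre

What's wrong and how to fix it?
Bug: SUM(year) and COUNT(*) are both integers; the division truncates the fractional part

Fix: Multiply by 1.0 (or CAST to REAL) to force floating-point division

Corrected query:
SELECT genre, SUM(year) * 1.0 / COUNT(*) AS avg_year FROM movies GROUP BY genre

Result:
genre  | avg_year   
-------+------------
Comedy | 1997.333333
Sci-Fi | 1988       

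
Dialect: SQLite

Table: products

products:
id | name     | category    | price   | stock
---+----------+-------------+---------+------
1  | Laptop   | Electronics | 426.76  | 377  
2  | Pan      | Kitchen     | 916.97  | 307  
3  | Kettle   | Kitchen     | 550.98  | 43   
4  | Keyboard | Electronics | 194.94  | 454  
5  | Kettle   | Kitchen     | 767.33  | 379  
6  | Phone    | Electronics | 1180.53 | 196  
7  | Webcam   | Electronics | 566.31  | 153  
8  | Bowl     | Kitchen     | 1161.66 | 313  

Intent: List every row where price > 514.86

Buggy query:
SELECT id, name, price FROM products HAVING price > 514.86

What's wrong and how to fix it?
Bug: HAVING filters the output of aggregation, but this query has no GROUP BY and no aggregate functions, so SQLite rejects it (HAVING clause on a non-aggregate query); the condition here is per row

Fix: Replace HAVING with WHERE since the condition applies to individual rows

Corrected query:
SELECT id, name, price FROM products WHERE price > 514.86

Result:
id | name   | price  
---+--------+--------
2  | Pan    | 916.97 
3  | Kettle | 550.98 
5  | Kettle | 767.33 
6  | Phone  | 1180.53
7  | Webcam | 566.31 
8  | Bowl   | 1161.66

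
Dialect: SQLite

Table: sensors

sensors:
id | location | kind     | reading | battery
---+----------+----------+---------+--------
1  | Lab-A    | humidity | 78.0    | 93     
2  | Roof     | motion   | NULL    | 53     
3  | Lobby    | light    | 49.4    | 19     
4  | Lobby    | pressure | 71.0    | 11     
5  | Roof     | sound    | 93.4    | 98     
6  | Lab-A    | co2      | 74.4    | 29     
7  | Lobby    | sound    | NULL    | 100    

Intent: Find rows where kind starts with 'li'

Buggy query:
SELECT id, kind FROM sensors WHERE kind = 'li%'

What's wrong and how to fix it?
Bug: Wildcards only work with LIKE; '=' treats '%' as a literal character

Fix: Replace '=' with LIKE so 'li%' is treated as a pattern

Corrected query:
SELECT id, kind FROM sensors WHERE kind LIKE 'li%'

Result:
id | kind 
---+------
3  | light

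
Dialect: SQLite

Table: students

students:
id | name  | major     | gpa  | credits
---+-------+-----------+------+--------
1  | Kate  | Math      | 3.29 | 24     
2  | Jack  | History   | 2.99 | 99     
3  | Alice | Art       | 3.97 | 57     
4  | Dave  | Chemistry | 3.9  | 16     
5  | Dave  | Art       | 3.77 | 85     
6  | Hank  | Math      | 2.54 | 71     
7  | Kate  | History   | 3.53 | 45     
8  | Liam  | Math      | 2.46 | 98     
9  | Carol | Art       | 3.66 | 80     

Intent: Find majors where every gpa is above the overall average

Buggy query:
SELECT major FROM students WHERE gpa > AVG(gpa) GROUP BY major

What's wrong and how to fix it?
Bug: WHERE evaluates per row before aggregation, so AVG() is unavailable

Fix: Compute the overall average in a scalar subquery and compare each group's MIN against it in HAVING

Corrected query:
SELECT major FROM students GROUP BY major HAVING MIN(gpa) > (SELECT AVG(gpa) FROM students)

Result:
major    
---------
Art      
Chemistry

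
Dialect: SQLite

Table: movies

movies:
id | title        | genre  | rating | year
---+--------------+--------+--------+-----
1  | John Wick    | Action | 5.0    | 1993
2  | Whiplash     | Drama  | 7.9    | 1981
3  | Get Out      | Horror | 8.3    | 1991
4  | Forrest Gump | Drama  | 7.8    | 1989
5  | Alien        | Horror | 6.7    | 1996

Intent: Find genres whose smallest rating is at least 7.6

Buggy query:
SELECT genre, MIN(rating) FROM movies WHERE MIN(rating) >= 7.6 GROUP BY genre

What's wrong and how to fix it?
Bug: MIN() in WHERE is a misuse of aggregate

Fix: Use HAVING for the per-group MIN condition

Corrected query:
SELECT genre, MIN(rating) FROM movies GROUP BY genre HAVING MIN(rating) >= 7.6

Result:
genre | MIN(rating)
------+------------
Drama | 7.8        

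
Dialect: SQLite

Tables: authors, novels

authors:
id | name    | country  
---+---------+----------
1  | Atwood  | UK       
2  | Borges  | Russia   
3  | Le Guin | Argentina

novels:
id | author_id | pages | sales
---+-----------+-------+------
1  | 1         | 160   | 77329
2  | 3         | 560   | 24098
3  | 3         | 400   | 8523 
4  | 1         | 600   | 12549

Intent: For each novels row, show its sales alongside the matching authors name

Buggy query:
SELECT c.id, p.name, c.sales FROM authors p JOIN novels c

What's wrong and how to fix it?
Bug: JOIN with no ON clause produces a cartesian product; every novels row pairs with every authors row

Fix: Specify the join condition linking the foreign key to the parent id

Corrected query:
SELECT c.id, p.name, c.sales FROM authors p JOIN novels c ON c.author_id = p.id

Result:
id | name    | sales
---+---------+------
1  | Atwood  | 77329
2  | Le Guin | 24098
3  | Le Guin | 8523 
4  | Atwood  | 12549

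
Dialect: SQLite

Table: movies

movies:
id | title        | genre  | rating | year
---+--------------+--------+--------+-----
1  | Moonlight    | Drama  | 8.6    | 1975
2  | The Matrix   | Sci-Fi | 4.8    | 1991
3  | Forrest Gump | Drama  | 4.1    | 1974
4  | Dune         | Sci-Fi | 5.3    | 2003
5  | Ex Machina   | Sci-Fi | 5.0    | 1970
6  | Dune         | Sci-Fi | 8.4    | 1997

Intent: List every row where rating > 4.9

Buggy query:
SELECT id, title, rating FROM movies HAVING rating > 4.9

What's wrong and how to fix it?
Bug: HAVING filters the output of aggregation, but this query has no GROUP BY and no aggregate functions, so SQLite rejects it (HAVING clause on a non-aggregate query); the condition here is per row

Fix: Use WHERE for row-level filtering

Corrected query:
SELECT id, title, rating FROM movies WHERE rating > 4.9

Result:
id | title      | rating
---+------------+-------
1  | Moonlight  | 8.6   
4  | Dune       | 5.3   
5  | Ex Machina | 5     
6  | Dune       | 8.4   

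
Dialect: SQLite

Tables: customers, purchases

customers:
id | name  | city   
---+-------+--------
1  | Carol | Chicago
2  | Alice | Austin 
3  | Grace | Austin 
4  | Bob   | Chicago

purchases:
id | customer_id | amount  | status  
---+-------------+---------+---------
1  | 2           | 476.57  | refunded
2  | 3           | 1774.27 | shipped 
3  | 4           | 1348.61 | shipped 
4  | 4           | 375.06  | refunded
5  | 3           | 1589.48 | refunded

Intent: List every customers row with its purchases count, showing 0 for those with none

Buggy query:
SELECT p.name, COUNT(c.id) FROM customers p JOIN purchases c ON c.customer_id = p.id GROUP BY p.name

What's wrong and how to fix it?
Bug: INNER JOIN drops customers rows that have no matching purchases rows

Fix: Switch to LEFT JOIN to retain unmatched parent rows

Corrected query:
SELECT p.name, COUNT(c.id) FROM customers p LEFT JOIN purchases c ON c.customer_id = p.id GROUP BY p.name

Result:
name  | COUNT(c.id)
------+------------
Alice | 1          
Bob   | 2          
Carol | 0          
Grace | 2          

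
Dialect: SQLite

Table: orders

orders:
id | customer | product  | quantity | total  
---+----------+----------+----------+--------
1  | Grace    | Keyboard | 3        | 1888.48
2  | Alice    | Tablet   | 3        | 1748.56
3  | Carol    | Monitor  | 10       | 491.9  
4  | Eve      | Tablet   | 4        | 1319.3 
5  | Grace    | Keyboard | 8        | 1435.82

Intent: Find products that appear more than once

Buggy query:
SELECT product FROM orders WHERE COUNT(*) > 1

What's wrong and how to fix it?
Bug: WHERE can't reference COUNT(*); aggregates are computed after WHERE

Fix: Group first, then use HAVING for the count condition

Corrected query:
SELECT product FROM orders GROUP BY product HAVING COUNT(*) > 1

Result:
product 
--------
Keyboard
Tablet  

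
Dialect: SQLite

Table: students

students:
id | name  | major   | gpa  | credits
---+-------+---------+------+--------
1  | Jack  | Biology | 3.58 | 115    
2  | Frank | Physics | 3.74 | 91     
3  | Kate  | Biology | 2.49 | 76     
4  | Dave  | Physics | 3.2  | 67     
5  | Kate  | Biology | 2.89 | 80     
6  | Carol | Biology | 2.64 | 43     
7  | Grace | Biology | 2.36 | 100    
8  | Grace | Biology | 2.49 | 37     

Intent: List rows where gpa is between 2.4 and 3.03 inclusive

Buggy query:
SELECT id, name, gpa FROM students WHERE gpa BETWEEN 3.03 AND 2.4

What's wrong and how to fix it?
Bug: The bounds are reversed; BETWEEN a AND b requires a <= b to match anything

Fix: Swap the bounds so the smaller value comes first

Corrected query:
SELECT id, name, gpa FROM students WHERE gpa BETWEEN 2.4 AND 3.03

Result:
id | name  | gpa 
---+-------+-----
3  | Kate  | 2.49
5  | Kate  | 2.89
6  | Carol | 2.64
8  | Grace | 2.49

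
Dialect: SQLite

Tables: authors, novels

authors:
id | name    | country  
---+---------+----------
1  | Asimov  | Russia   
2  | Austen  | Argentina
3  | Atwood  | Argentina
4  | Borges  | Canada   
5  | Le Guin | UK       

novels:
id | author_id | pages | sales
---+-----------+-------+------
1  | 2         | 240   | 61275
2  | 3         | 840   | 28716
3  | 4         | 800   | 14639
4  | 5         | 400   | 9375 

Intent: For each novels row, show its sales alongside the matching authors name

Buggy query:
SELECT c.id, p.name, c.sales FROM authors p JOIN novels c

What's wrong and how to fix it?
Bug: Missing join condition: each novels row is matched to all authors rows instead of just its own

Fix: Add ON c.author_id = p.id to the JOIN

Corrected query:
SELECT c.id, p.name, c.sales FROM authors p JOIN novels c ON c.author_id = p.id

Result:
id | name    | sales
---+---------+------
1  | Austen  | 61275
2  | Atwood  | 28716
3  | Borges  | 14639
4  | Le Guin | 9375 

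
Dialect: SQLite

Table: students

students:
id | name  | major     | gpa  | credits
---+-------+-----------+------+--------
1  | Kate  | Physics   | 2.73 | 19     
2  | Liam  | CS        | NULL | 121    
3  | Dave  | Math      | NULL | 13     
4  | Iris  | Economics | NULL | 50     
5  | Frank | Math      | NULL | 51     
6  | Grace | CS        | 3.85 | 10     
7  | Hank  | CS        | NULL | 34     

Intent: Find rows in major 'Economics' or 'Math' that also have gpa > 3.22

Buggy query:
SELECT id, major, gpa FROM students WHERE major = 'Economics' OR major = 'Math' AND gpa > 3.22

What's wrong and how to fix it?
Bug: AND binds tighter than OR, so this parses as major = 'Economics' OR (major = 'Math' AND gpa > 3.22)

Fix: Group the OR with parentheses (or use IN), then AND the threshold

Corrected query:
SELECT id, major, gpa FROM students WHERE (major = 'Economics' OR major = 'Math') AND gpa > 3.22

Result:
(no rows)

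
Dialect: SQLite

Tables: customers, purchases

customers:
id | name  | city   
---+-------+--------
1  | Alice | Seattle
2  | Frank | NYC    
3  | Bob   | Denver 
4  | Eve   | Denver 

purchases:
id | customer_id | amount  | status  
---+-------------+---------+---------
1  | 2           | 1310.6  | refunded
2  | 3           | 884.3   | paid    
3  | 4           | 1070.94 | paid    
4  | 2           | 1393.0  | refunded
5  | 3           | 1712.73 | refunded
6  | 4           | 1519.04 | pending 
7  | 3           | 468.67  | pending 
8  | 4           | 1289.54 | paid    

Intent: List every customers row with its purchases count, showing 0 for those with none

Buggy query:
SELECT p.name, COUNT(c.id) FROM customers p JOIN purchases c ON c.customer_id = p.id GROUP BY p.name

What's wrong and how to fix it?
Bug: An inner join excludes parents with zero children

Fix: Use LEFT JOIN so parents without children still appear (COUNT(c.id) gives 0)

Corrected query:
SELECT p.name, COUNT(c.id) FROM customers p LEFT JOIN purchases c ON c.customer_id = p.id GROUP BY p.name

Result:
name  | COUNT(c.id)
------+------------
Alice | 0          
Bob   | 3          
Eve   | 3          
Frank | 2          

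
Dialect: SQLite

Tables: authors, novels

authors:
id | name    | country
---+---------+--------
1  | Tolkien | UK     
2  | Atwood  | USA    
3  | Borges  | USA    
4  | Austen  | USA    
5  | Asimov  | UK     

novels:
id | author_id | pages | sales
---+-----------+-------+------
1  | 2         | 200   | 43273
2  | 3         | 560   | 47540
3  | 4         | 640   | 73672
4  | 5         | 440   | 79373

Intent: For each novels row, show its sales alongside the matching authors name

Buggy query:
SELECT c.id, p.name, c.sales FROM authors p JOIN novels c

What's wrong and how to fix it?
Bug: JOIN with no ON clause produces a cartesian product; every novels row pairs with every authors row

Fix: Specify the join condition linking the foreign key to the parent id

Corrected query:
SELECT c.id, p.name, c.sales FROM authors p JOIN novels c ON c.author_id = p.id

Result:
id | name   | sales
---+--------+------
1  | Atwood | 43273
2  | Borges | 47540
3  | Austen | 73672
4  | Asimov | 79373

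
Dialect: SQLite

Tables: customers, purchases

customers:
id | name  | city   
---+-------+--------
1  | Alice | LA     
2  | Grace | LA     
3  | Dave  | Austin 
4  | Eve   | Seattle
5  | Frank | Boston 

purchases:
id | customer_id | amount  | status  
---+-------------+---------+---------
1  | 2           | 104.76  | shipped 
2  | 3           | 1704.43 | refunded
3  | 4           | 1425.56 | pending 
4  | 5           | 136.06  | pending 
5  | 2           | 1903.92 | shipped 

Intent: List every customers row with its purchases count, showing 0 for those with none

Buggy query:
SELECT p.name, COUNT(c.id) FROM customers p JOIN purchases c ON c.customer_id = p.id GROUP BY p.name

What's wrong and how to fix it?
Bug: INNER JOIN drops customers rows that have no matching purchases rows

Fix: Switch to LEFT JOIN to retain unmatched parent rows

Corrected query:
SELECT p.name, COUNT(c.id) FROM customers p LEFT JOIN purchases c ON c.customer_id = p.id GROUP BY p.name

Result:
name  | COUNT(c.id)
------+------------
Alice | 0          
Dave  | 1          
Eve   | 1          
Frank | 1          
Grace | 2          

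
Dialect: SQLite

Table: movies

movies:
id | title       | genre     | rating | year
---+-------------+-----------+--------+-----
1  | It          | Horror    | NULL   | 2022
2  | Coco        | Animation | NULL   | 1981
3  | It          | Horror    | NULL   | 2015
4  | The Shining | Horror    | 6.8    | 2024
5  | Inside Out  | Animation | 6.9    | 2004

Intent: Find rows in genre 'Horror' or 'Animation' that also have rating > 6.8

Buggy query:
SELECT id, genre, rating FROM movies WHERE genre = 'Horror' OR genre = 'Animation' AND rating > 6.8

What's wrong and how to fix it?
Bug: Without parentheses, AND is evaluated before OR, so the rating filter only applies to the 'Animation' branch

Fix: Group the OR with parentheses (or use IN), then AND the threshold

Corrected query:
SELECT id, genre, rating FROM movies WHERE (genre = 'Horror' OR genre = 'Animation') AND rating > 6.8

Result:
id | genre     | rating
---+-----------+-------
5  | Animation | 6.9   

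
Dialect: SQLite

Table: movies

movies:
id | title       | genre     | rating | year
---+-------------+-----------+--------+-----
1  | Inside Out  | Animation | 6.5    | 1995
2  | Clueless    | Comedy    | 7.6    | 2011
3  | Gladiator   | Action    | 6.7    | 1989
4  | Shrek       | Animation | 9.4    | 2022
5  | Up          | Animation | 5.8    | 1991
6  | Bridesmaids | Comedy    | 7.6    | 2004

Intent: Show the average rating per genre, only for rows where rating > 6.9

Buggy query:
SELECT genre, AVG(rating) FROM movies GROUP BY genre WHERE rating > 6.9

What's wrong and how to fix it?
Bug: Row-level WHERE must come before GROUP BY in the clause order

Fix: Move the WHERE clause before GROUP BY

Corrected query:
SELECT genre, AVG(rating) FROM movies WHERE rating > 6.9 GROUP BY genre

Result:
genre     | AVG(rating)
----------+------------
Animation | 9.4        
Comedy    | 7.6        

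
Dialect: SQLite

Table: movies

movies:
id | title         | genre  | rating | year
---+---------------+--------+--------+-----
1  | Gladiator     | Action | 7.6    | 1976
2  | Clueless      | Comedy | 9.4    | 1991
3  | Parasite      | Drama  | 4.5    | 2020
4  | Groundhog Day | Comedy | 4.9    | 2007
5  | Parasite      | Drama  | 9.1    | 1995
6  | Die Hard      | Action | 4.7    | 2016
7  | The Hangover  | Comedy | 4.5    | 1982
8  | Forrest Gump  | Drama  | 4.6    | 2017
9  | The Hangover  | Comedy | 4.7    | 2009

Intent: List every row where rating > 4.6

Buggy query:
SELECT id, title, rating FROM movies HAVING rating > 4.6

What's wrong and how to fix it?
Bug: This is a non-aggregate query (no GROUP BY, no aggregates), so in SQLite the HAVING clause is invalid here; a row-level condition belongs in WHERE

Fix: Replace HAVING with WHERE since the condition applies to individual rows

Corrected query:
SELECT id, title, rating FROM movies WHERE rating > 4.6

Result:
id | title         | rating
---+---------------+-------
1  | Gladiator     | 7.6   
2  | Clueless      | 9.4   
4  | Groundhog Day | 4.9   
5  | Parasite      | 9.1   
6  | Die Hard      | 4.7   
9  | The Hangover  | 4.7   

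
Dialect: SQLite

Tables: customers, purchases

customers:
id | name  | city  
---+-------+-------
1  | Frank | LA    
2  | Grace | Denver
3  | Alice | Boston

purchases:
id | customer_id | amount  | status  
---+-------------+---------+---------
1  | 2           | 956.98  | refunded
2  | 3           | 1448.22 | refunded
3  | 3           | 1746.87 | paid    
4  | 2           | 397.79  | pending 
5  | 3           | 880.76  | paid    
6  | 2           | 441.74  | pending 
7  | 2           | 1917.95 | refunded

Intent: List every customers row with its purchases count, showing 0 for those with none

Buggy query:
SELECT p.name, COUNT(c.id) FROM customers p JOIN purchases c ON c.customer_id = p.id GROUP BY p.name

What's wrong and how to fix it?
Bug: INNER JOIN drops customers rows that have no matching purchases rows

Fix: Switch to LEFT JOIN to retain unmatched parent rows

Corrected query:
SELECT p.name, COUNT(c.id) FROM customers p LEFT JOIN purchases c ON c.customer_id = p.id GROUP BY p.name

Result:
name  | COUNT(c.id)
------+------------
Alice | 3          
Frank | 0          
Grace | 4          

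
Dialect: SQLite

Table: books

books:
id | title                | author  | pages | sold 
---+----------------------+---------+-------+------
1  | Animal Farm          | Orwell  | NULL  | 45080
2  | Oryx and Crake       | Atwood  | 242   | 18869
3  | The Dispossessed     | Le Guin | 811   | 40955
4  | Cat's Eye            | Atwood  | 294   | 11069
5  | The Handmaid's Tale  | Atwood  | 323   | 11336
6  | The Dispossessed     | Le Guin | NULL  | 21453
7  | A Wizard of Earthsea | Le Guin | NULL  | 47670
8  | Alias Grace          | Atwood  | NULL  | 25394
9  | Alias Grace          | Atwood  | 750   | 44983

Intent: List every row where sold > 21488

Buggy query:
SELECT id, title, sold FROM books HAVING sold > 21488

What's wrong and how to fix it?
Bug: This is a non-aggregate query (no GROUP BY, no aggregates), so in SQLite the HAVING clause is invalid here; a row-level condition belongs in WHERE

Fix: Use WHERE for row-level filtering

Corrected query:
SELECT id, title, sold FROM books WHERE sold > 21488

Result:
id | title                | sold 
---+----------------------+------
1  | Animal Farm          | 45080
3  | The Dispossessed     | 40955
7  | A Wizard of Earthsea | 47670
8  | Alias Grace          | 25394
9  | Alias Grace          | 44983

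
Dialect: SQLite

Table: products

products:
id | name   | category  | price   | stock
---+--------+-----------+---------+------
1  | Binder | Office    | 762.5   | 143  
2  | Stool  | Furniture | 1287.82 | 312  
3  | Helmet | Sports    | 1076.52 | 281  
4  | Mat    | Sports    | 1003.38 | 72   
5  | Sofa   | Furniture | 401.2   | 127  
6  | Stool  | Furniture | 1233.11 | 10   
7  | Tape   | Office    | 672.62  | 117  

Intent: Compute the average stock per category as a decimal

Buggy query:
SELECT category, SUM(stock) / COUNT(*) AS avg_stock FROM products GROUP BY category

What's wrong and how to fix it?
Bug: SUM(stock) and COUNT(*) are both integers; the division truncates the fractional part

Fix: Cast one side to REAL so the division keeps the fractional part

Corrected query:
SELECT category, SUM(stock) * 1.0 / COUNT(*) AS avg_stock FROM products GROUP BY category

Result:
category  | avg_stock 
----------+-----------
Furniture | 149.666667
Office    | 130       
Sports    | 176.5     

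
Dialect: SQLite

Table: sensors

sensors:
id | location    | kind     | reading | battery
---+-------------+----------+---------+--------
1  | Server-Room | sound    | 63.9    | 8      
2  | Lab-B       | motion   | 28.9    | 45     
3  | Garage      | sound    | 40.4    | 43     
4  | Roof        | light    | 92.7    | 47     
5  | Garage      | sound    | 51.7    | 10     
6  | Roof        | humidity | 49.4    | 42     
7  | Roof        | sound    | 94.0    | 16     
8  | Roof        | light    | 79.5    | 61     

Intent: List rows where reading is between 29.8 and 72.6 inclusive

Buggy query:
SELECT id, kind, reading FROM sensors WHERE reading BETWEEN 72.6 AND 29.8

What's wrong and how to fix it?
Bug: The bounds are reversed; BETWEEN a AND b requires a <= b to match anything

Fix: Write BETWEEN 29.8 AND 72.6

Corrected query:
SELECT id, kind, reading FROM sensors WHERE reading BETWEEN 29.8 AND 72.6

Result:
id | kind     | reading
---+----------+--------
1  | sound    | 63.9   
3  | sound    | 40.4   
5  | sound    | 51.7   
6  | humidity | 49.4   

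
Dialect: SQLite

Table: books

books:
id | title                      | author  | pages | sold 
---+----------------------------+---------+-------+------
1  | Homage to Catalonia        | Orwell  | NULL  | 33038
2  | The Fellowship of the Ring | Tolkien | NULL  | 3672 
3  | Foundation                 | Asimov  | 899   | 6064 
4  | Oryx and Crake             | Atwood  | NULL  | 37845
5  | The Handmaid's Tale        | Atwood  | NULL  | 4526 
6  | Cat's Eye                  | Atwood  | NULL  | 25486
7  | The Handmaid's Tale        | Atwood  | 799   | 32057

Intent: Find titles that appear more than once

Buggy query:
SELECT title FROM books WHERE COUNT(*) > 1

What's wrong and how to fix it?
Bug: WHERE can't reference COUNT(*); aggregates are computed after WHERE

Fix: Group first, then use HAVING for the count condition

Corrected query:
SELECT title FROM books GROUP BY title HAVING COUNT(*) > 1

Result:
title              
-------------------
The Handmaid's Tale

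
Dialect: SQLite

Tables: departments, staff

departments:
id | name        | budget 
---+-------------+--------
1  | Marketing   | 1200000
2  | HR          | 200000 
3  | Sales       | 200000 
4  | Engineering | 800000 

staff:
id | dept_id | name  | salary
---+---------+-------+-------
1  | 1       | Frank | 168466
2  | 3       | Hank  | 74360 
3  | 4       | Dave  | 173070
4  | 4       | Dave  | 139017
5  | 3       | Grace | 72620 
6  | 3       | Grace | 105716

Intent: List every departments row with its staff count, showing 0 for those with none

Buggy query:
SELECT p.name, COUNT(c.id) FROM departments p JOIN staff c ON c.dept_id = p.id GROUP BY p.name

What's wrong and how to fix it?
Bug: An inner join excludes parents with zero children

Fix: Use LEFT JOIN so parents without children still appear (COUNT(c.id) gives 0)

Corrected query:
SELECT p.name, COUNT(c.id) FROM departments p LEFT JOIN staff c ON c.dept_id = p.id GROUP BY p.name

Result:
name        | COUNT(c.id)
------------+------------
Engineering | 2          
HR          | 0          
Marketing   | 1          
Sales       | 3          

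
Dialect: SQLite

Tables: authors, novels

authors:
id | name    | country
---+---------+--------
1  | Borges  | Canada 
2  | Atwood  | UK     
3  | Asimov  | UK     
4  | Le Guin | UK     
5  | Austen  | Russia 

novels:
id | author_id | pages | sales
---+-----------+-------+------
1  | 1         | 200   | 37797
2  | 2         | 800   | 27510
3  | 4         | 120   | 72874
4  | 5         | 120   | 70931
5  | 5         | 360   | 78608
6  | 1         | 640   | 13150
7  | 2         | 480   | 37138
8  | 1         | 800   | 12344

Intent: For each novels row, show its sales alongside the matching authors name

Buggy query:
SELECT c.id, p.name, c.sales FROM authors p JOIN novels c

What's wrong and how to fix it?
Bug: JOIN with no ON clause produces a cartesian product; every novels row pairs with every authors row

Fix: Add ON c.author_id = p.id to the JOIN

Corrected query:
SELECT c.id, p.name, c.sales FROM authors p JOIN novels c ON c.author_id = p.id

Result:
id | name    | sales
---+---------+------
1  | Borges  | 37797
2  | Atwood  | 27510
3  | Le Guin | 72874
4  | Austen  | 70931
5  | Austen  | 78608
6  | Borges  | 13150
7  | Atwood  | 37138
8  | Borges  | 12344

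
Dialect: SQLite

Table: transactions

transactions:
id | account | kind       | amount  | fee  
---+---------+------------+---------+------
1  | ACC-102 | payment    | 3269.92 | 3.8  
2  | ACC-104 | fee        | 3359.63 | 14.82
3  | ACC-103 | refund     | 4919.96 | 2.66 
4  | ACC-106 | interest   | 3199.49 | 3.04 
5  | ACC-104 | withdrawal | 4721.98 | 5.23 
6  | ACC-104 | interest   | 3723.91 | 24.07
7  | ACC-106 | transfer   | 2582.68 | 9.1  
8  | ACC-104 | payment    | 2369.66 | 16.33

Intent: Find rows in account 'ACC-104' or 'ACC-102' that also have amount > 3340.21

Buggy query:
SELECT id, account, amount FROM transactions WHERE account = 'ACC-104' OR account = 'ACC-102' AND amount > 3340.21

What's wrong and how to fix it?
Bug: AND binds tighter than OR, so this parses as account = 'ACC-104' OR (account = 'ACC-102' AND amount > 3340.21)

Fix: Group the OR with parentheses (or use IN), then AND the threshold

Corrected query:
SELECT id, account, amount FROM transactions WHERE (account = 'ACC-104' OR account = 'ACC-102') AND amount > 3340.21

Result:
id | account | amount 
---+---------+--------
2  | ACC-104 | 3359.63
5  | ACC-104 | 4721.98
6  | ACC-104 | 3723.91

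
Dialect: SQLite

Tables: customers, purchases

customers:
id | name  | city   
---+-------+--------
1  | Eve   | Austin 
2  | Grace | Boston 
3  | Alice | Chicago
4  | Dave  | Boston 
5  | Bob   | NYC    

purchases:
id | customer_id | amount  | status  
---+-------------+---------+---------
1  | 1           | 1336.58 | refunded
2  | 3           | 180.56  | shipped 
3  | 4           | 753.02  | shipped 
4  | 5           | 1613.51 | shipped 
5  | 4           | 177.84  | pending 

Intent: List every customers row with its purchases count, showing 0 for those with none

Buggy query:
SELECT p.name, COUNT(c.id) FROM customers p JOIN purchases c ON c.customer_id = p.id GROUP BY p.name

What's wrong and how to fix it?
Bug: INNER JOIN drops customers rows that have no matching purchases rows

Fix: Switch to LEFT JOIN to retain unmatched parent rows

Corrected query:
SELECT p.name, COUNT(c.id) FROM customers p LEFT JOIN purchases c ON c.customer_id = p.id GROUP BY p.name

Result:
name  | COUNT(c.id)
------+------------
Alice | 1          
Bob   | 1          
Dave  | 2          
Eve   | 1          
Grace | 0          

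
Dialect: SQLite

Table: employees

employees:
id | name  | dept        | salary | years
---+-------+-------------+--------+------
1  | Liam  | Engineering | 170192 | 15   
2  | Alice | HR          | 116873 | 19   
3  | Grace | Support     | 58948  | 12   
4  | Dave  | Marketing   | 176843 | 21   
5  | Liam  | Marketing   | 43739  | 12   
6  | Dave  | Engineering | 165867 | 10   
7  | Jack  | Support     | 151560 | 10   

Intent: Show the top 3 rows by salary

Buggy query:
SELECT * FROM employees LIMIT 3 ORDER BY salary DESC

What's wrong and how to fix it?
Bug: ORDER BY cannot follow LIMIT; LIMIT is the final clause

Fix: Swap the clauses: ORDER BY first, then LIMIT

Corrected query:
SELECT * FROM employees ORDER BY salary DESC LIMIT 3

Result:
id | name | dept        | salary | years
---+------+-------------+--------+------
4  | Dave | Marketing   | 176843 | 21   
1  | Liam | Engineering | 170192 | 15   
6  | Dave | Engineering | 165867 | 10   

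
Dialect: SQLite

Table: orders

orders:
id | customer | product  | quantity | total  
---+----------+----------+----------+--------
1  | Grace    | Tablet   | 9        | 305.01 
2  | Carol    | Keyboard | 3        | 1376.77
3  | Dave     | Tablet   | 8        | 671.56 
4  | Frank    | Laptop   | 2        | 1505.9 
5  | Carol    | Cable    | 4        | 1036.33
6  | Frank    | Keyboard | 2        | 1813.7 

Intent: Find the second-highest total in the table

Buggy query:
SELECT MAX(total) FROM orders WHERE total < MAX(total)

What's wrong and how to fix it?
Bug: The inner MAX is an aggregate inside WHERE, which is not allowed

Fix: Compute the overall MAX in a subquery, then take MAX of rows below it

Corrected query:
SELECT MAX(total) FROM orders WHERE total < (SELECT MAX(total) FROM orders)

Result:
MAX(total)
----------
1505.9    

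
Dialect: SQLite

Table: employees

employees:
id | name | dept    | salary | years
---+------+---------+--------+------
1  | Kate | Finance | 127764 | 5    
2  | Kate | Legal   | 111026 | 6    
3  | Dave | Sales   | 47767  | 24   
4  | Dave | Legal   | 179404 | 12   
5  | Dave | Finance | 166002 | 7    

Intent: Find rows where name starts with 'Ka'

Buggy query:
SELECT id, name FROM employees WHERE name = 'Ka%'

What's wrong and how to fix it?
Bug: '=' compares the literal string including the % character; pattern matching needs LIKE

Fix: Use LIKE for wildcard pattern matching

Corrected query:
SELECT id, name FROM employees WHERE name LIKE 'Ka%'

Result:
id | name
---+-----
1  | Kate
2  | Kate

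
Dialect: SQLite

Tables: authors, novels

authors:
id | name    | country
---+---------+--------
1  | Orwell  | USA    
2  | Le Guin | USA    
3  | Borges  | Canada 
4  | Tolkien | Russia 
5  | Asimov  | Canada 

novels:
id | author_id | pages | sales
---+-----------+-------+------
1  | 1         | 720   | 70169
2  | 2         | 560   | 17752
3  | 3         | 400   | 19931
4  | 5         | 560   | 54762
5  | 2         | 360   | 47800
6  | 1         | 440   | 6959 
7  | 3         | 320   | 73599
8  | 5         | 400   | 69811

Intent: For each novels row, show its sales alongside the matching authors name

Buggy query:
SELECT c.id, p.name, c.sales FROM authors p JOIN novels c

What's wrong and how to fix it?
Bug: Missing join condition: each novels row is matched to all authors rows instead of just its own

Fix: Specify the join condition linking the foreign key to the parent id

Corrected query:
SELECT c.id, p.name, c.sales FROM authors p JOIN novels c ON c.author_id = p.id

Result:
id | name    | sales
---+---------+------
1  | Orwell  | 70169
2  | Le Guin | 17752
3  | Borges  | 19931
4  | Asimov  | 54762
5  | Le Guin | 47800
6  | Orwell  | 6959 
7  | Borges  | 73599
8  | Asimov  | 69811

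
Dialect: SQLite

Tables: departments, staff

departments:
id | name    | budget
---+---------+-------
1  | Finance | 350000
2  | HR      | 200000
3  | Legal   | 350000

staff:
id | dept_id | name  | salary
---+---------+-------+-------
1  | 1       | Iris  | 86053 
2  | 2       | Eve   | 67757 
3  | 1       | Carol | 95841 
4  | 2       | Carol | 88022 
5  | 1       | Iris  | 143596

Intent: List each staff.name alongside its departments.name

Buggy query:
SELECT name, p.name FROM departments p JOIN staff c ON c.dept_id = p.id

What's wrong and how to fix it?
Bug: 'name' exists in both joined tables, so the database can't tell which one is meant

Fix: Prefix ambiguous columns with the table alias

Corrected query:
SELECT c.name, p.name FROM departments p JOIN staff c ON c.dept_id = p.id

Result:
name  | name   
------+--------
Iris  | Finance
Eve   | HR     
Carol | Finance
Carol | HR     
Iris  | Finance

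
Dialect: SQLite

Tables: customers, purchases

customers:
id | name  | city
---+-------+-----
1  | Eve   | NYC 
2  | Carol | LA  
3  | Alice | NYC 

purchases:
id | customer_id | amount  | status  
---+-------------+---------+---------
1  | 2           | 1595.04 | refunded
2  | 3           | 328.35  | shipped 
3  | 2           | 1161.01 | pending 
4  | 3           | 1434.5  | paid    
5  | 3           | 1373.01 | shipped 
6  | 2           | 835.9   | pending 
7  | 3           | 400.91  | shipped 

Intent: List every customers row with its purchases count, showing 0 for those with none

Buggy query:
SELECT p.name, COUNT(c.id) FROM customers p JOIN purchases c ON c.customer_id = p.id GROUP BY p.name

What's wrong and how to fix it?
Bug: INNER JOIN drops customers rows that have no matching purchases rows

Fix: Switch to LEFT JOIN to retain unmatched parent rows

Corrected query:
SELECT p.name, COUNT(c.id) FROM customers p LEFT JOIN purchases c ON c.customer_id = p.id GROUP BY p.name

Result:
name  | COUNT(c.id)
------+------------
Alice | 4          
Carol | 3          
Eve   | 0          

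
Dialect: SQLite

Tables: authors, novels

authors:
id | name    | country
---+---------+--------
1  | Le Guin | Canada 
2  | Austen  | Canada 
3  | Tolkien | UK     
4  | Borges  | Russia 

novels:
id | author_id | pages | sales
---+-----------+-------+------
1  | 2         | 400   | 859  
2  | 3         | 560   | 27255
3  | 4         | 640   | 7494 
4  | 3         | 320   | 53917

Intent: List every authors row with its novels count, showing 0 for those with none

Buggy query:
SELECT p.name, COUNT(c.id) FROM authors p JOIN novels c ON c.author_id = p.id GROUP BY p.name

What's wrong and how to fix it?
Bug: An inner join excludes parents with zero children

Fix: Switch to LEFT JOIN to retain unmatched parent rows

Corrected query:
SELECT p.name, COUNT(c.id) FROM authors p LEFT JOIN novels c ON c.author_id = p.id GROUP BY p.name

Result:
name    | COUNT(c.id)
--------+------------
Austen  | 1          
Borges  | 1          
Le Guin | 0          
Tolkien | 2          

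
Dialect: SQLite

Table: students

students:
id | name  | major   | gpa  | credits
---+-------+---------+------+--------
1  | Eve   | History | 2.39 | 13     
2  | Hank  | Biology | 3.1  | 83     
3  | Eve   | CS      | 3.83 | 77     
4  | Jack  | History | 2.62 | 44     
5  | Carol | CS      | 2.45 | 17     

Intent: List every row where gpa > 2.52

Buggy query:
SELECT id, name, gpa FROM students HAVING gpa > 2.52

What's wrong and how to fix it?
Bug: HAVING filters the output of aggregation, but this query has no GROUP BY and no aggregate functions, so SQLite rejects it (HAVING clause on a non-aggregate query); the condition here is per row

Fix: Replace HAVING with WHERE since the condition applies to individual rows

Corrected query:
SELECT id, name, gpa FROM students WHERE gpa > 2.52

Result:
id | name | gpa 
---+------+-----
2  | Hank | 3.1 
3  | Eve  | 3.83
4  | Jack | 2.62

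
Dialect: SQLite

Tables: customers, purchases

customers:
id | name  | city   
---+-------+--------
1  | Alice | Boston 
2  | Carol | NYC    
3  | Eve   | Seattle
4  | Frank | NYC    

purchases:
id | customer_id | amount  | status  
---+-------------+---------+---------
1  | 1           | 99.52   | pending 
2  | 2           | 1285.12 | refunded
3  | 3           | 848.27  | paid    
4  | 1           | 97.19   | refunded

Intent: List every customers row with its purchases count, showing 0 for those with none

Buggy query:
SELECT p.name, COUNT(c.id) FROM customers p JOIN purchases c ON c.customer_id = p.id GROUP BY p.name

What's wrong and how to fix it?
Bug: An inner join excludes parents with zero children

Fix: Switch to LEFT JOIN to retain unmatched parent rows

Corrected query:
SELECT p.name, COUNT(c.id) FROM customers p LEFT JOIN purchases c ON c.customer_id = p.id GROUP BY p.name

Result:
name  | COUNT(c.id)
------+------------
Alice | 2          
Carol | 1          
Eve   | 1          
Frank | 0          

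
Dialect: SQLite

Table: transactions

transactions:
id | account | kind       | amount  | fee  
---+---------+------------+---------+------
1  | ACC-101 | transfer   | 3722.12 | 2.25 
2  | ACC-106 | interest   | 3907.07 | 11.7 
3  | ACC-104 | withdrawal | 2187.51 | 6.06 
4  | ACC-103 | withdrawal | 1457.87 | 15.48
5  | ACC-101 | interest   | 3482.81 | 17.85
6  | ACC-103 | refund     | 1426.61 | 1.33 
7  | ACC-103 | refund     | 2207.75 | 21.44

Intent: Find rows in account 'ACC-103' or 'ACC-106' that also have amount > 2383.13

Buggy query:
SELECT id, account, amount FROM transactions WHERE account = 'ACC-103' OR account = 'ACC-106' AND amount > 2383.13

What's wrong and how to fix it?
Bug: AND binds tighter than OR, so this parses as account = 'ACC-103' OR (account = 'ACC-106' AND amount > 2383.13)

Fix: Group the OR with parentheses (or use IN), then AND the threshold

Corrected query:
SELECT id, account, amount FROM transactions WHERE (account = 'ACC-103' OR account = 'ACC-106') AND amount > 2383.13

Result:
id | account | amount 
---+---------+--------
2  | ACC-106 | 3907.07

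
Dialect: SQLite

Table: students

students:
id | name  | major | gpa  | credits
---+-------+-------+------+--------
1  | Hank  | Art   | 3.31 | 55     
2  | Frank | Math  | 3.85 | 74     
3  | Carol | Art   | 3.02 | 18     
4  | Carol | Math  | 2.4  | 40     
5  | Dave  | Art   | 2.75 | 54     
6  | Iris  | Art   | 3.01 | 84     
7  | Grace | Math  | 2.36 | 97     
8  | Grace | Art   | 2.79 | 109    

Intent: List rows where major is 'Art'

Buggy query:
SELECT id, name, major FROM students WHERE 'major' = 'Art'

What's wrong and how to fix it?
Bug: Single quotes denote string literals in SQL; the column name is being compared as a constant string

Fix: Remove the quotes around the column name (or use double quotes for an identifier)

Corrected query:
SELECT id, name, major FROM students WHERE major = 'Art'

Result:
id | name  | major
---+-------+------
1  | Hank  | Art  
3  | Carol | Art  
5  | Dave  | Art  
6  | Iris  | Art  
8  | Grace | Art  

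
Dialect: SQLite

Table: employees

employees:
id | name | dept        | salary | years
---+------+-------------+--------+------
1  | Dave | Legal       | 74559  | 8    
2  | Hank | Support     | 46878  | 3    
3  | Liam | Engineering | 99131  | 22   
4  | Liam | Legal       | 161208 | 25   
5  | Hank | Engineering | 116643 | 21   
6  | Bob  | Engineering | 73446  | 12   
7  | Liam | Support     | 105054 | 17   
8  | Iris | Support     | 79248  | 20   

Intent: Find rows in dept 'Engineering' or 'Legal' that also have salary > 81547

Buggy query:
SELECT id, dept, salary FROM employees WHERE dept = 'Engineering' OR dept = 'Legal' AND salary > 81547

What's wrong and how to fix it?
Bug: AND binds tighter than OR, so this parses as dept = 'Engineering' OR (dept = 'Legal' AND salary > 81547)

Fix: Add parentheses around the OR so the AND applies to both alternatives

Corrected query:
SELECT id, dept, salary FROM employees WHERE (dept = 'Engineering' OR dept = 'Legal') AND salary > 81547

Result:
id | dept        | salary
---+-------------+-------
3  | Engineering | 99131 
4  | Legal       | 161208
5  | Engineering | 116643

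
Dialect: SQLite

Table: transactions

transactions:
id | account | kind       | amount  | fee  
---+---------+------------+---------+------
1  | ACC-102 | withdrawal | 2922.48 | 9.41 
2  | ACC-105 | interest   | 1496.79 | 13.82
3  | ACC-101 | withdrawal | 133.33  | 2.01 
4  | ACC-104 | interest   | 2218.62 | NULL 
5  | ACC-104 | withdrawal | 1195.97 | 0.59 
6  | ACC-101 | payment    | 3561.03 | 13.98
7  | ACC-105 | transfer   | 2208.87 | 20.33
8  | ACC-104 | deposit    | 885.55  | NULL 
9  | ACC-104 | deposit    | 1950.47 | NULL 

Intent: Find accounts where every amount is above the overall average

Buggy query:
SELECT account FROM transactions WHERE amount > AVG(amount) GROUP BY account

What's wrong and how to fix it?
Bug: WHERE evaluates per row before aggregation, so AVG() is unavailable

Fix: Use a subquery for AVG and a HAVING MIN(...) filter so the condition holds for every row in the group

Corrected query:
SELECT account FROM transactions GROUP BY account HAVING MIN(amount) > (SELECT AVG(amount) FROM transactions)

Result:
account
-------
ACC-102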